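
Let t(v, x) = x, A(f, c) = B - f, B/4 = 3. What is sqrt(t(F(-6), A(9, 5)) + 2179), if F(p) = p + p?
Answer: sqrt(2182) ≈ 46.712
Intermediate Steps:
B = 12 (B = 4*3 = 12)
A(f, c) = 12 - f
F(p) = 2*p
sqrt(t(F(-6), A(9, 5)) + 2179) = sqrt((12 - 1*9) + 2179) = sqrt((12 - 9) + 2179) = sqrt(3 + 2179) = sqrt(2182)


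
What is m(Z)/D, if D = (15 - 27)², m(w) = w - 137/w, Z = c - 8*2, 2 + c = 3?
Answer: -11/270 ≈ -0.040741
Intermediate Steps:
c = 1 (c = -2 + 3 = 1)
Z = -15 (Z = 1 - 8*2 = 1 - 16 = -15)
m(w) = w - 137/w
D = 144 (D = (-12)² = 144)
m(Z)/D = (-15 - 137/(-15))/144 = (-15 - 137*(-1/15))*(1/144) = (-15 + 137/15)*(1/144) = -88/15*1/144 = -11/270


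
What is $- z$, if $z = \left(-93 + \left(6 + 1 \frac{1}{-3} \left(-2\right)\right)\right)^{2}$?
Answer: $- \frac{67081}{9} \approx -7453.4$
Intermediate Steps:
$z = \frac{67081}{9}$ ($z = \left(-93 + \left(6 + 1 \left(- \frac{1}{3}\right) \left(-2\right)\right)\right)^{2} = \left(-93 + \left(6 - - \frac{2}{3}\right)\right)^{2} = \left(-93 + \left(6 + \frac{2}{3}\right)\right)^{2} = \left(-93 + \frac{20}{3}\right)^{2} = \left(- \frac{259}{3}\right)^{2} = \frac{67081}{9} \approx 7453.4$)
$- z = \left(-1\right) \frac{67081}{9} = - \frac{67081}{9}$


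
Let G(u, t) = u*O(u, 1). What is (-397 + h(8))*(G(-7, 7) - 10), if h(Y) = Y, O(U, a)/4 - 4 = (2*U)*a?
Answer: -105030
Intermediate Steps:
O(U, a) = 16 + 8*U*a (O(U, a) = 16 + 4*((2*U)*a) = 16 + 4*(2*U*a) = 16 + 8*U*a)
G(u, t) = u*(16 + 8*u) (G(u, t) = u*(16 + 8*u*1) = u*(16 + 8*u))
(-397 + h(8))*(G(-7, 7) - 10) = (-397 + 8)*(8*(-7)*(2 - 7) - 10) = -389*(8*(-7)*(-5) - 10) = -389*(280 - 10) = -389*270 = -105030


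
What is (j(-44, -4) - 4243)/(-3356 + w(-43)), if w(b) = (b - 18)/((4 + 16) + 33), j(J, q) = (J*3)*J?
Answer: -82945/177929 ≈ -0.46617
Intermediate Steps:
j(J, q) = 3*J² (j(J, q) = (3*J)*J = 3*J²)
w(b) = -18/53 + b/53 (w(b) = (-18 + b)/(20 + 33) = (-18 + b)/53 = (-18 + b)*(1/53) = -18/53 + b/53)
(j(-44, -4) - 4243)/(-3356 + w(-43)) = (3*(-44)² - 4243)/(-3356 + (-18/53 + (1/53)*(-43))) = (3*1936 - 4243)/(-3356 + (-18/53 - 43/53)) = (5808 - 4243)/(-3356 - 61/53) = 1565/(-177929/53) = 1565*(-53/177929) = -82945/177929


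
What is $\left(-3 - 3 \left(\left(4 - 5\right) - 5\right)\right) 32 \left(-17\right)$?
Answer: $-8160$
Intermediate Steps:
$\left(-3 - 3 \left(\left(4 - 5\right) - 5\right)\right) 32 \left(-17\right) = \left(-3 - 3 \left(-1 - 5\right)\right) 32 \left(-17\right) = \left(-3 - -18\right) 32 \left(-17\right) = \left(-3 + 18\right) 32 \left(-17\right) = 15 \cdot 32 \left(-17\right) = 480 \left(-17\right) = -8160$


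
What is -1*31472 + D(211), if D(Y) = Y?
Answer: -31261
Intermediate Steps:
-1*31472 + D(211) = -1*31472 + 211 = -31472 + 211 = -31261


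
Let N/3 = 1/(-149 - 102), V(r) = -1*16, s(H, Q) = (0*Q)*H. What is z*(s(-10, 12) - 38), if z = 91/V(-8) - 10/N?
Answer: -757853/24 ≈ -31577.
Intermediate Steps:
s(H, Q) = 0 (s(H, Q) = 0*H = 0)
V(r) = -16
N = -3/251 (N = 3/(-149 - 102) = 3/(-251) = 3*(-1/251) = -3/251 ≈ -0.011952)
z = 39887/48 (z = 91/(-16) - 10/(-3/251) = 91*(-1/16) - 10*(-251/3) = -91/16 + 2510/3 = 39887/48 ≈ 830.98)
z*(s(-10, 12) - 38) = 39887*(0 - 38)/48 = (39887/48)*(-38) = -757853/24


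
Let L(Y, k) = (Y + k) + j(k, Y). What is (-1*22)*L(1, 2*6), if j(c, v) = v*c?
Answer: -550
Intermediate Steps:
j(c, v) = c*v
L(Y, k) = Y + k + Y*k (L(Y, k) = (Y + k) + k*Y = (Y + k) + Y*k = Y + k + Y*k)
(-1*22)*L(1, 2*6) = (-1*22)*(1 + 2*6 + 1*(2*6)) = -22*(1 + 12 + 1*12) = -22*(1 + 12 + 12) = -22*25 = -550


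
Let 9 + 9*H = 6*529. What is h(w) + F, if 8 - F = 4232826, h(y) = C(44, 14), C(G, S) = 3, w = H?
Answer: -4232815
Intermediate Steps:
H = 1055/3 (H = -1 + (6*529)/9 = -1 + (⅑)*3174 = -1 + 1058/3 = 1055/3 ≈ 351.67)
w = 1055/3 ≈ 351.67
h(y) = 3
F = -4232818 (F = 8 - 1*4232826 = 8 - 4232826 = -4232818)
h(w) + F = 3 - 4232818 = -4232815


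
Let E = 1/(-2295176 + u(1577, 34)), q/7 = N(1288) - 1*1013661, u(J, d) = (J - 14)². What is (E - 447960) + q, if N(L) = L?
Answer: -1113556851802/147793 ≈ -7.5346e+6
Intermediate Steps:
u(J, d) = (-14 + J)²
q = -7086611 (q = 7*(1288 - 1*1013661) = 7*(1288 - 1013661) = 7*(-1012373) = -7086611)
E = 1/147793 (E = 1/(-2295176 + (-14 + 1577)²) = 1/(-2295176 + 1563²) = 1/(-2295176 + 2442969) = 1/147793 ≈ 6.7662e-6)
(E - 447960) + q = (1/147793 - 447960) - 7086611 = -66205352279/147793 - 7086611 = -1113556851802/147793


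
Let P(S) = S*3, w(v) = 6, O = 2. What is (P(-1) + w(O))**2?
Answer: 9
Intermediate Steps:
P(S) = 3*S
(P(-1) + w(O))**2 = (3*(-1) + 6)**2 = (-3 + 6)**2 = 3**2 = 9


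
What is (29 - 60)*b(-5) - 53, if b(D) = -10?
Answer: 257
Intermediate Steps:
(29 - 60)*b(-5) - 53 = (29 - 60)*(-10) - 53 = -31*(-10) - 53 = 310 - 53 = 257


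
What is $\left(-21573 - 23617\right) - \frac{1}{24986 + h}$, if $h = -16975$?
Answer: $- \frac{362017091}{8011} \approx -45190.0$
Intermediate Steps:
$\left(-21573 - 23617\right) - \frac{1}{24986 + h} = \left(-21573 - 23617\right) - \frac{1}{24986 - 16975} = \left(-21573 - 23617\right) - \frac{1}{8011} = -45190 - \frac{1}{8011} = - \frac{362017091}{8011}$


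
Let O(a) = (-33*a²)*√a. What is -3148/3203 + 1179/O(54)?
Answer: -3148/3203 - 131*√6/192456 ≈ -0.98450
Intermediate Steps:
O(a) = -33*a^(5/2)
-3148/3203 + 1179/O(54) = -3148/3203 + 1179/((-288684*√6)) = -3148/3203 + 1179*(-√6/1732104) = -3148/3203 - 131*√6/192456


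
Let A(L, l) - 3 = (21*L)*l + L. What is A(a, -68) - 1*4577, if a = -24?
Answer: 29674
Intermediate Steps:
A(L, l) = 3 + L + 21*L*l (A(L, l) = 3 + ((21*L)*l + L) = 3 + (21*L*l + L) = 3 + (L + 21*L*l) = 3 + L + 21*L*l)
A(a, -68) - 1*4577 = (3 - 24 + 21*(-24)*(-68)) - 1*4577 = (3 - 24 + 34272) - 4577 = 34251 - 4577 = 29674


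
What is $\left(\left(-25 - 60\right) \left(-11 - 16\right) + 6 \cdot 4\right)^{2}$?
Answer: $5377761$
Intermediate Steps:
$\left(\left(-25 - 60\right) \left(-11 - 16\right) + 6 \cdot 4\right)^{2} = \left(- 85 \left(-11 + \left(-28 + 12\right)\right) + 24\right)^{2} = \left(- 85 \left(-11 - 16\right) + 24\right)^{2} = \left(\left(-85\right) \left(-27\right) + 24\right)^{2} = \left(2295 + 24\right)^{2} = 2319^{2} = 5377761$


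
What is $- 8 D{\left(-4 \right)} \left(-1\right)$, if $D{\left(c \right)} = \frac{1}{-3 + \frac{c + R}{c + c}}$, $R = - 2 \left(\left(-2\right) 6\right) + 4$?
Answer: $- \frac{4}{3} \approx -1.3333$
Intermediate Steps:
$R = 28$ ($R = \left(-2\right) \left(-12\right) + 4 = 24 + 4 = 28$)
$D{\left(c \right)} = \frac{1}{-3 + \frac{28 + c}{2 c}}$ ($D{\left(c \right)} = \frac{1}{-3 + \frac{c + 28}{c + c}} = \frac{1}{-3 + \frac{28 + c}{2 c}}$)
$- 8 D{\left(-4 \right)} \left(-1\right) = - 8 \left(\left(-2\right) \left(-4\right) \frac{1}{-28 + 5 \left(-4\right)}\right) \left(-1\right) = - 8 \left(\left(-2\right) \left(-4\right) \frac{1}{-28 - 20}\right) \left(-1\right) = - 8 \left(\left(-2\right) \left(-4\right) \frac{1}{-48}\right) \left(-1\right) = - 8 \left(\left(-2\right) \left(-4\right) \left(- \frac{1}{48}\right)\right) \left(-1\right) = \left(-8\right) \left(- \frac{1}{6}\right) \left(-1\right) = \frac{4}{3} \left(-1\right) = - \frac{4}{3}$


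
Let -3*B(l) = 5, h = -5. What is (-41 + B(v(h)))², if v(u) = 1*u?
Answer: 16384/9 ≈ 1820.4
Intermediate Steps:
v(u) = u
B(l) = -5/3 (B(l) = -⅓*5 = -5/3)
(-41 + B(v(h)))² = (-41 - 5/3)² = (-128/3)² = 16384/9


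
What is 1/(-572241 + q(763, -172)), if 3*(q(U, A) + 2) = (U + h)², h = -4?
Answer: -1/380216 ≈ -2.6301e-6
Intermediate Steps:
q(U, A) = -2 + (-4 + U)²/3 (q(U, A) = -2 + (U - 4)²/3 = -2 + (-4 + U)²/3)
1/(-572241 + q(763, -172)) = 1/(-572241 + (-2 + (-4 + 763)²/3)) = 1/(-572241 + (-2 + (⅓)*759²)) = 1/(-572241 + (-2 + (⅓)*576081)) = 1/(-572241 + (-2 + 192027)) = 1/(-572241 + 192025) = 1/(-380216) = -1/380216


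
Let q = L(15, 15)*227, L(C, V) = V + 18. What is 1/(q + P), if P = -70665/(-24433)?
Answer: 24433/183098268 ≈ 0.00013344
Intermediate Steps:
L(C, V) = 18 + V
P = 70665/24433 (P = -70665*(-1/24433) = 70665/24433 ≈ 2.8922)
q = 7491 (q = (18 + 15)*227 = 33*227 = 7491)
1/(q + P) = 1/(7491 + 70665/24433) = 1/(183098268/24433) = 24433/183098268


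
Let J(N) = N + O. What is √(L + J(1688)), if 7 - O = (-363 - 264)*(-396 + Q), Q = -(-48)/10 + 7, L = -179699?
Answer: I*√10472435/5 ≈ 647.22*I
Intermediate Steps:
Q = 59/5 (Q = -(-48)/10 + 7 = -3*(-8/5) + 7 = 24/5 + 7 = 59/5 ≈ 11.800)
O = -1204432/5 (O = 7 - (-363 - 264)*(-396 + 59/5) = 7 - (-627)*(-1921)/5 = 7 - 1*1204467/5 = 7 - 1204467/5 = -1204432/5 ≈ -2.4089e+5)
J(N) = -1204432/5 + N (J(N) = N - 1204432/5 = -1204432/5 + N)
√(L + J(1688)) = √(-179699 + (-1204432/5 + 1688)) = √(-179699 - 1195992/5) = √(-2094487/5) = I*√10472435/5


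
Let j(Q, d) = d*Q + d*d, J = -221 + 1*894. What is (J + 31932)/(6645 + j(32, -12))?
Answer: 6521/1281 ≈ 5.0906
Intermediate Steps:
J = 673 (J = -221 + 894 = 673)
j(Q, d) = d² + Q*d (j(Q, d) = Q*d + d² = d² + Q*d)
(J + 31932)/(6645 + j(32, -12)) = (673 + 31932)/(6645 - 12*(32 - 12)) = 32605/(6645 - 12*20) = 32605/(6645 - 240) = 32605/6405 = 32605*(1/6405) = 6521/1281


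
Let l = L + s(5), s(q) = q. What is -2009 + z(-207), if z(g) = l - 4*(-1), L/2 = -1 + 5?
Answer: -1992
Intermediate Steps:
L = 8 (L = 2*(-1 + 5) = 2*4 = 8)
l = 13 (l = 8 + 5 = 13)
z(g) = 17 (z(g) = 13 - 4*(-1) = 13 + 4 = 17)
-2009 + z(-207) = -2009 + 17 = -1992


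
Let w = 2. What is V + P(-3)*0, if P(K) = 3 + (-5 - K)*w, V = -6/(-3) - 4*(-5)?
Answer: 22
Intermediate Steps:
V = 22 (V = -6*(-⅓) + 20 = 2 + 20 = 22)
P(K) = -7 - 2*K (P(K) = 3 + (-5 - K)*2 = 3 + (-10 - 2*K) = -7 - 2*K)
V + P(-3)*0 = 22 + (-7 - 2*(-3))*0 = 22 + (-7 + 6)*0 = 22 - 1*0 = 22 + 0 = 22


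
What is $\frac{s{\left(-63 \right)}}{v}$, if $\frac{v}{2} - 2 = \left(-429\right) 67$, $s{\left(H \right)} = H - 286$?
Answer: $\frac{349}{57482} \approx 0.0060715$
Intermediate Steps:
$s{\left(H \right)} = -286 + H$
$v = -57482$ ($v = 4 + 2 \left(\left(-429\right) 67\right) = 4 + 2 \left(-28743\right) = 4 - 57486 = -57482$)
$\frac{s{\left(-63 \right)}}{v} = \frac{-286 - 63}{-57482} = \left(-349\right) \left(- \frac{1}{57482}\right) = \frac{349}{57482}$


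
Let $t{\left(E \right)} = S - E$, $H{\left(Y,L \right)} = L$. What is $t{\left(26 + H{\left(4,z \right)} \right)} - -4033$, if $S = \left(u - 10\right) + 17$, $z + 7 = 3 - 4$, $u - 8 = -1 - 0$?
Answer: $4029$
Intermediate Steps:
$u = 7$ ($u = 8 - 1 = 7$)
$z = -8$ ($z = -7 + \left(3 - 4\right) = -7 - 1 = -8$)
$S = 14$ ($S = \left(7 - 10\right) + 17 = -3 + 17 = 14$)
$t{\left(E \right)} = 14 - E$
$t{\left(26 + H{\left(4,z \right)} \right)} - -4033 = \left(14 - \left(26 - 8\right)\right) - -4033 = \left(14 - 18\right) + 4033 = -4 + 4033 = 4029$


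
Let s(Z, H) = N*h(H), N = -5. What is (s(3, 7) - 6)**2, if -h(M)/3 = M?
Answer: 9801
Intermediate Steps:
h(M) = -3*M
s(Z, H) = 15*H (s(Z, H) = -(-15)*H = 15*H)
(s(3, 7) - 6)**2 = (15*7 - 6)**2 = (105 - 6)**2 = 99**2 = 9801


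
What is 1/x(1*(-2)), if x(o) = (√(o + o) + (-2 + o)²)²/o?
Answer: -63/8450 + 8*I/4225 ≈ -0.0074556 + 0.0018935*I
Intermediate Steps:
x(o) = ((-2 + o)² + √2*√o)²/o (x(o) = (√(2*o) + (-2 + o)²)²/o = (√2*√o + (-2 + o)²)²/o = ((-2 + o)² + √2*√o)²/o)
1/x(1*(-2)) = 1/(((-2 + 1*(-2))² + √2*√(1*(-2)))²/((1*(-2)))) = 1/(((-2 - 2)² + √2*√(-2))²/(-2)) = 1/(-((-4)² + √2*(I*√2))²/2) = 1/(-(16 + 2*I)²/2) = -2/(16 + 2*I)²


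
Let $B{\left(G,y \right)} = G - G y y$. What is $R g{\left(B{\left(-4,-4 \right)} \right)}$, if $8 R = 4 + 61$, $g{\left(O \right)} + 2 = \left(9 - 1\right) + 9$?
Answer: $\frac{975}{8} \approx 121.88$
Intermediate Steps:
$B{\left(G,y \right)} = G - G y^{2}$
$g{\left(O \right)} = 15$ ($g{\left(O \right)} = -2 + \left(\left(9 - 1\right) + 9\right) = -2 + \left(8 + 9\right) = -2 + 17 = 15$)
$R = \frac{65}{8}$ ($R = \frac{4 + 61}{8} = \frac{1}{8} \cdot 65 = \frac{65}{8} \approx 8.125$)
$R g{\left(B{\left(-4,-4 \right)} \right)} = \frac{65}{8} \cdot 15 = \frac{975}{8}$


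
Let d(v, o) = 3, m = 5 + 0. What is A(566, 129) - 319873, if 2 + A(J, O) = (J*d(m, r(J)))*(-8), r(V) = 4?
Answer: -333459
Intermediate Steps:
m = 5
A(J, O) = -2 - 24*J (A(J, O) = -2 + (J*3)*(-8) = -2 + (3*J)*(-8) = -2 - 24*J)
A(566, 129) - 319873 = (-2 - 24*566) - 319873 = (-2 - 13584) - 319873 = -13586 - 319873 = -333459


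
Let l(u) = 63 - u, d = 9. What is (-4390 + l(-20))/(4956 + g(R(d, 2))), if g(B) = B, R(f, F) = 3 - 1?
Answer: -4307/4958 ≈ -0.86870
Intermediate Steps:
R(f, F) = 2
(-4390 + l(-20))/(4956 + g(R(d, 2))) = (-4390 + (63 - 1*(-20)))/(4956 + 2) = (-4390 + (63 + 20))/4958 = (-4390 + 83)*(1/4958) = -4307*1/4958 = -4307/4958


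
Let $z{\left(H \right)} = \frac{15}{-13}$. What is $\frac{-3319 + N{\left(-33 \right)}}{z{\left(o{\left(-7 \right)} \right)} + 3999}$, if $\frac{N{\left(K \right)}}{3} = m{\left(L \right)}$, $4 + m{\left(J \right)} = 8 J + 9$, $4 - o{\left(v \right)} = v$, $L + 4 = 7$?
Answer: $- \frac{10504}{12993} \approx -0.80844$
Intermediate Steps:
$L = 3$ ($L = -4 + 7 = 3$)
$o{\left(v \right)} = 4 - v$
$z{\left(H \right)} = - \frac{15}{13}$ ($z{\left(H \right)} = 15 \left(- \frac{1}{13}\right) = - \frac{15}{13}$)
$m{\left(J \right)} = 5 + 8 J$ ($m{\left(J \right)} = -4 + \left(8 J + 9\right) = -4 + \left(9 + 8 J\right) = 5 + 8 J$)
$N{\left(K \right)} = 87$ ($N{\left(K \right)} = 3 \left(5 + 8 \cdot 3\right) = 3 \left(5 + 24\right) = 3 \cdot 29 = 87$)
$\frac{-3319 + N{\left(-33 \right)}}{z{\left(o{\left(-7 \right)} \right)} + 3999} = \frac{-3319 + 87}{- \frac{15}{13} + 3999} = - \frac{3232}{\frac{51972}{13}} = \left(-3232\right) \frac{13}{51972} = - \frac{10504}{12993}$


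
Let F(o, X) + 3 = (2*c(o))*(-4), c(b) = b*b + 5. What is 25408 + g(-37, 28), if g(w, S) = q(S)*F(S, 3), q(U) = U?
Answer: -151412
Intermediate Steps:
c(b) = 5 + b² (c(b) = b² + 5 = 5 + b²)
F(o, X) = -43 - 8*o² (F(o, X) = -3 + (2*(5 + o²))*(-4) = -3 + (10 + 2*o²)*(-4) = -3 + (-40 - 8*o²) = -43 - 8*o²)
g(w, S) = S*(-43 - 8*S²)
25408 + g(-37, 28) = 25408 - 1*28*(43 + 8*28²) = 25408 - 1*28*(43 + 8*784) = 25408 - 1*28*(43 + 6272) = 25408 - 1*28*6315 = 25408 - 176820 = -151412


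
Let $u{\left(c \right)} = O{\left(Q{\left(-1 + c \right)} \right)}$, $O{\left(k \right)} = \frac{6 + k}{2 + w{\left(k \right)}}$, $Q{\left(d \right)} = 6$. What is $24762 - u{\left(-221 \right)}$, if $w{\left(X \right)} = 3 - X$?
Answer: $24774$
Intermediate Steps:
$O{\left(k \right)} = \frac{6 + k}{5 - k}$ ($O{\left(k \right)} = \frac{6 + k}{2 - \left(-3 + k\right)} = \frac{6 + k}{5 - k}$)
$u{\left(c \right)} = -12$ ($u{\left(c \right)} = \frac{-6 - 6}{-5 + 6} = \frac{-6 - 6}{1} = 1 \left(-12\right) = -12$)
$24762 - u{\left(-221 \right)} = 24762 - -12 = 24762 + 12 = 24774$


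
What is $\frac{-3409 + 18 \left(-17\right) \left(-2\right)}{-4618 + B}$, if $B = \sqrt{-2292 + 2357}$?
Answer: $\frac{12916546}{21325859} + \frac{2797 \sqrt{65}}{21325859} \approx 0.60673$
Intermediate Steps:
$B = \sqrt{65} \approx 8.0623$
$\frac{-3409 + 18 \left(-17\right) \left(-2\right)}{-4618 + B} = \frac{-3409 + 18 \left(-17\right) \left(-2\right)}{-4618 + \sqrt{65}} = \frac{-3409 - -612}{-4618 + \sqrt{65}} = \frac{-3409 + 612}{-4618 + \sqrt{65}} = - \frac{2797}{-4618 + \sqrt{65}}$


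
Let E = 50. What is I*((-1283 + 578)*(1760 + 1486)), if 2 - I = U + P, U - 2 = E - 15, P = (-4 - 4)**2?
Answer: 226554570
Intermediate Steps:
P = 64 (P = (-8)**2 = 64)
U = 37 (U = 2 + (50 - 15) = 2 + 35 = 37)
I = -99 (I = 2 - (37 + 64) = 2 - 1*101 = 2 - 101 = -99)
I*((-1283 + 578)*(1760 + 1486)) = -99*(-1283 + 578)*(1760 + 1486) = -(-69795)*3246 = -99*(-2288430) = 226554570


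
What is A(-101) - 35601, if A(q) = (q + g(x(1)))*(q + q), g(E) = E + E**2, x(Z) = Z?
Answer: -15603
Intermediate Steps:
A(q) = 2*q*(2 + q) (A(q) = (q + 1*(1 + 1))*(q + q) = (q + 1*2)*(2*q) = (q + 2)*(2*q) = (2 + q)*(2*q) = 2*q*(2 + q))
A(-101) - 35601 = 2*(-101)*(2 - 101) - 35601 = 2*(-101)*(-99) - 35601 = 19998 - 35601 = -15603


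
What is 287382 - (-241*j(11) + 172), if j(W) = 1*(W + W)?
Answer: 292512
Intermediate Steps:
j(W) = 2*W (j(W) = 1*(2*W) = 2*W)
287382 - (-241*j(11) + 172) = 287382 - (-482*11 + 172) = 287382 - (-241*22 + 172) = 287382 - (-5302 + 172) = 287382 - 1*(-5130) = 287382 + 5130 = 292512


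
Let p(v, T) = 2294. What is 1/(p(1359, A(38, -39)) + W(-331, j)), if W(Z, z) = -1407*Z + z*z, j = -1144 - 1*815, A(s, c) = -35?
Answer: 1/4305692 ≈ 2.3225e-7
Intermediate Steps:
j = -1959 (j = -1144 - 815 = -1959)
W(Z, z) = z**2 - 1407*Z (W(Z, z) = -1407*Z + z**2 = z**2 - 1407*Z)
1/(p(1359, A(38, -39)) + W(-331, j)) = 1/(2294 + ((-1959)**2 - 1407*(-331))) = 1/(2294 + (3837681 + 465717)) = 1/(2294 + 4303398) = 1/4305692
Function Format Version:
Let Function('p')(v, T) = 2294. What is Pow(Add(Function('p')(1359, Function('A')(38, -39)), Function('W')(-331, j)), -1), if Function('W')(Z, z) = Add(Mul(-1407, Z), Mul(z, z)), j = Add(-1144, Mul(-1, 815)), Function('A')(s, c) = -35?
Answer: Rational(1, 4305692) ≈ 2.3225e-7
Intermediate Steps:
j = -1959 (j = Add(-1144, -815) = -1959)
Function('W')(Z, z) = Add(Pow(z, 2), Mul(-1407, Z)) (Function('W')(Z, z) = Add(Mul(-1407, Z), Pow(z, 2)) = Add(Pow(z, 2), Mul(-1407, Z)))
Pow(Add(Function('p')(1359, Function('A')(38, -39)), Function('W')(-331, j)), -1) = Pow(Add(2294, Add(Pow(-1959, 2), Mul(-1407, -331))), -1) = Pow(Add(2294, Add(3837681, 465717)), -1) = Pow(Add(2294, 4303398), -1) = Pow(4305692, -1) = Rational(1, 4305692)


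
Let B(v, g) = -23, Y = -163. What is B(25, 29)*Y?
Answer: 3749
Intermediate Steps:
B(25, 29)*Y = -23*(-163) = 3749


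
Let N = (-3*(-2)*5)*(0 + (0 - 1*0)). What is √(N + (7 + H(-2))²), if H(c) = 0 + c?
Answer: 5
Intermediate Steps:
H(c) = c
N = 0 (N = (6*5)*(0 + (0 + 0)) = 30*(0 + 0) = 30*0 = 0)
√(N + (7 + H(-2))²) = √(0 + (7 - 2)²) = √(0 + 5²) = √(0 + 25) = √25 = 5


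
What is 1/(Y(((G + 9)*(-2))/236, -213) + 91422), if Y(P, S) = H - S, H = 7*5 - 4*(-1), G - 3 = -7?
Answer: 1/91674 ≈ 1.0908e-5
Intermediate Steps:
G = -4 (G = 3 - 7 = -4)
H = 39 (H = 35 + 4 = 39)
Y(P, S) = 39 - S
1/(Y(((G + 9)*(-2))/236, -213) + 91422) = 1/((39 - 1*(-213)) + 91422) = 1/((39 + 213) + 91422) = 1/(252 + 91422) = 1/91674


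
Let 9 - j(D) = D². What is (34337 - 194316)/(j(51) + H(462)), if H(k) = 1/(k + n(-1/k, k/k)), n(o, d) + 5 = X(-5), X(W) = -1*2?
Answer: 72790445/1179359 ≈ 61.720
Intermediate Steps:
X(W) = -2
n(o, d) = -7 (n(o, d) = -5 - 2 = -7)
j(D) = 9 - D²
H(k) = 1/(-7 + k) (H(k) = 1/(k - 7) = 1/(-7 + k))
(34337 - 194316)/(j(51) + H(462)) = (34337 - 194316)/((9 - 1*51²) + 1/(-7 + 462)) = -159979/((9 - 1*2601) + 1/455) = -159979/((9 - 2601) + 1/455) = -159979/(-2592 + 1/455) = -159979/(-1179359/455) = -159979*(-455/1179359) = 72790445/1179359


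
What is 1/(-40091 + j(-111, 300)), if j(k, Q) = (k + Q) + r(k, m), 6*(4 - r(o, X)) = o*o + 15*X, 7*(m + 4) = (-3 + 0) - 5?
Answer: -14/587141 ≈ -2.3844e-5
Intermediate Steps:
m = -36/7 (m = -4 + ((-3 + 0) - 5)/7 = -4 + (-3 - 5)/7 = -4 + (1/7)*(-8) = -4 - 8/7 = -36/7 ≈ -5.1429)
r(o, X) = 4 - 5*X/2 - o**2/6 (r(o, X) = 4 - (o*o + 15*X)/6 = 4 - (o**2 + 15*X)/6 = 4 + (-5*X/2 - o**2/6) = 4 - 5*X/2 - o**2/6)
j(k, Q) = 118/7 + Q + k - k**2/6 (j(k, Q) = (k + Q) + (4 - 5/2*(-36/7) - k**2/6) = (Q + k) + (4 + 90/7 - k**2/6) = (Q + k) + (118/7 - k**2/6) = 118/7 + Q + k - k**2/6)
1/(-40091 + j(-111, 300)) = 1/(-40091 + (118/7 + 300 - 111 - 1/6*(-111)**2)) = 1/(-40091 + (118/7 + 300 - 111 - 1/6*12321)) = 1/(-40091 + (118/7 + 300 - 111 - 4107/2)) = 1/(-40091 - 25867/14) = 1/(-587141/14) = -14/587141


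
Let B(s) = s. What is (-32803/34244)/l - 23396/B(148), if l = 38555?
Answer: -7722303843291/48850264540 ≈ -158.08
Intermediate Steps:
(-32803/34244)/l - 23396/B(148) = -32803/34244/38555 - 23396/148 = -32803*1/34244*(1/38555) - 23396*1/148 = -32803/34244*1/38555 - 5849/37 = -32803/1320277420 - 5849/37 = -7722303843291/48850264540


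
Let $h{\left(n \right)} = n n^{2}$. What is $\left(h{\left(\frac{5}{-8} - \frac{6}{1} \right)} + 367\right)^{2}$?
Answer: $\frac{1523106729}{262144} \approx 5810.2$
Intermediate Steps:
$h{\left(n \right)} = n^{3}$
$\left(h{\left(\frac{5}{-8} - \frac{6}{1} \right)} + 367\right)^{2} = \left(\left(\frac{5}{-8} - \frac{6}{1}\right)^{3} + 367\right)^{2} = \left(\left(5 \left(- \frac{1}{8}\right) - 6\right)^{3} + 367\right)^{2} = \left(\left(- \frac{5}{8} - 6\right)^{3} + 367\right)^{2} = \left(\left(- \frac{53}{8}\right)^{3} + 367\right)^{2} = \left(- \frac{148877}{512} + 367\right)^{2} = \left(\frac{39027}{512}\right)^{2} = \frac{1523106729}{262144}$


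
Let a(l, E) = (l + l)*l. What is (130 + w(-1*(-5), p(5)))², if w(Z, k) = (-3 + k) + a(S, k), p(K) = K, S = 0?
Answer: 17424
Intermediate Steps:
a(l, E) = 2*l² (a(l, E) = (2*l)*l = 2*l²)
w(Z, k) = -3 + k (w(Z, k) = (-3 + k) + 2*0² = (-3 + k) + 2*0 = (-3 + k) + 0 = -3 + k)
(130 + w(-1*(-5), p(5)))² = (130 + (-3 + 5))² = (130 + 2)² = 132² = 17424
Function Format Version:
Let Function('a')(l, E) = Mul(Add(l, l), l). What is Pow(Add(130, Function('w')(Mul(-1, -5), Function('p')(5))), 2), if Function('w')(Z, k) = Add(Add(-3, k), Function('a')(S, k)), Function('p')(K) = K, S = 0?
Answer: 17424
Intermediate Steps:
Function('a')(l, E) = Mul(2, Pow(l, 2)) (Function('a')(l, E) = Mul(Mul(2, l), l) = Mul(2, Pow(l, 2)))
Function('w')(Z, k) = Add(-3, k) (Function('w')(Z, k) = Add(Add(-3, k), Mul(2, Pow(0, 2))) = Add(Add(-3, k), Mul(2, 0)) = Add(Add(-3, k), 0) = Add(-3, k))
Pow(Add(130, Function('w')(Mul(-1, -5), Function('p')(5))), 2) = Pow(Add(130, Add(-3, 5)), 2) = Pow(Add(130, 2), 2) = Pow(132, 2) = 17424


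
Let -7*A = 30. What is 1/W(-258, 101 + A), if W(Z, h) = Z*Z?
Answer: 1/66564 ≈ 1.5023e-5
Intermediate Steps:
A = -30/7 (A = -⅐*30 = -30/7 ≈ -4.2857)
W(Z, h) = Z²
1/W(-258, 101 + A) = 1/((-258)²) = 1/66564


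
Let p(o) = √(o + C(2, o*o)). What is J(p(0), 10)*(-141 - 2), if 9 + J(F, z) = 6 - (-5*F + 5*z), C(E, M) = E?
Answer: 7579 - 715*√2 ≈ 6567.8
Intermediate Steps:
p(o) = √(2 + o) (p(o) = √(o + 2) = √(2 + o))
J(F, z) = -3 - 5*z + 5*F (J(F, z) = -9 + (6 - (-5*F + 5*z)) = -9 + (6 + (-5*z + 5*F)) = -9 + (6 - 5*z + 5*F) = -3 - 5*z + 5*F)
J(p(0), 10)*(-141 - 2) = (-3 - 5*10 + 5*√(2 + 0))*(-141 - 2) = (-3 - 50 + 5*√2)*(-143) = (-53 + 5*√2)*(-143) = 7579 - 715*√2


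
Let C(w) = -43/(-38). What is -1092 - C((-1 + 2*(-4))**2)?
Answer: -41539/38 ≈ -1093.1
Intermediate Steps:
C(w) = 43/38 (C(w) = -43*(-1/38) = 43/38)
-1092 - C((-1 + 2*(-4))**2) = -1092 - 1*43/38 = -1092 - 43/38 = -41539/38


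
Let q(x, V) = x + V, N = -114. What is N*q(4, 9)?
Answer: -1482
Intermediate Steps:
q(x, V) = V + x
N*q(4, 9) = -114*(9 + 4) = -114*13 = -1482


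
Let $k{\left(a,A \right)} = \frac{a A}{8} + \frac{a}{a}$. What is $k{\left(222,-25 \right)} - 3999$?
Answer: $- \frac{18767}{4} \approx -4691.8$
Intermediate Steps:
$k{\left(a,A \right)} = 1 + \frac{A a}{8}$ ($k{\left(a,A \right)} = A a \frac{1}{8} + 1 = \frac{A a}{8} + 1 = 1 + \frac{A a}{8}$)
$k{\left(222,-25 \right)} - 3999 = \left(1 + \frac{1}{8} \left(-25\right) 222\right) - 3999 = \left(1 - \frac{2775}{4}\right) - 3999 = - \frac{2771}{4} - 3999 = - \frac{18767}{4}$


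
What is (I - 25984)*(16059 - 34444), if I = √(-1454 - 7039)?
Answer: 477715840 - 18385*I*√8493 ≈ 4.7772e+8 - 1.6943e+6*I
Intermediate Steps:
I = I*√8493 (I = √(-8493) = I*√8493 ≈ 92.157*I)
(I - 25984)*(16059 - 34444) = (I*√8493 - 25984)*(16059 - 34444) = (-25984 + I*√8493)*(-18385) = 477715840 - 18385*I*√8493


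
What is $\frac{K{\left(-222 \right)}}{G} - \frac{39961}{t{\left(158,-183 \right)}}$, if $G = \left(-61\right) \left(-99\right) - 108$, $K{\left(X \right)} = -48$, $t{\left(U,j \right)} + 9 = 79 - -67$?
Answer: $- \frac{79005089}{270849} \approx -291.69$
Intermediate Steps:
$t{\left(U,j \right)} = 137$ ($t{\left(U,j \right)} = -9 + \left(79 - -67\right) = -9 + \left(79 + 67\right) = -9 + 146 = 137$)
$G = 5931$ ($G = 6039 - 108 = 5931$)
$\frac{K{\left(-222 \right)}}{G} - \frac{39961}{t{\left(158,-183 \right)}} = - \frac{48}{5931} - \frac{39961}{137} = \left(-48\right) \frac{1}{5931} - \frac{39961}{137} = - \frac{16}{1977} - \frac{39961}{137} = - \frac{79005089}{270849}$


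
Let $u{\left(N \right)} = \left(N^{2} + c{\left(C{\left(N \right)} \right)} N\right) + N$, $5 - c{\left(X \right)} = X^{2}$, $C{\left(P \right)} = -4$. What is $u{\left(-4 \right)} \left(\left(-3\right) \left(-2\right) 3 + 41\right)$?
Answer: $3304$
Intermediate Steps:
$c{\left(X \right)} = 5 - X^{2}$
$u{\left(N \right)} = N^{2} - 10 N$ ($u{\left(N \right)} = \left(N^{2} + \left(5 - \left(-4\right)^{2}\right) N\right) + N = \left(N^{2} + \left(5 - 16\right) N\right) + N = \left(N^{2} - 11 N\right) + N = N^{2} - 10 N$)
$u{\left(-4 \right)} \left(\left(-3\right) \left(-2\right) 3 + 41\right) = - 4 \left(-10 - 4\right) \left(\left(-3\right) \left(-2\right) 3 + 41\right) = \left(-4\right) \left(-14\right) \left(6 \cdot 3 + 41\right) = 56 \left(18 + 41\right) = 56 \cdot 59 = 3304$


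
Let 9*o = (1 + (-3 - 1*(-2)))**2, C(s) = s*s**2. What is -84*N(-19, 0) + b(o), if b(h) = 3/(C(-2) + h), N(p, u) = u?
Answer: -3/8 ≈ -0.37500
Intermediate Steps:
C(s) = s**3
o = 0 (o = (1 + (-3 - 1*(-2)))**2/9 = (1 + (-3 + 2))**2/9 = (1 - 1)**2/9 = (1/9)*0**2 = (1/9)*0 = 0)
b(h) = 3/(-8 + h) (b(h) = 3/((-2)**3 + h) = 3/(-8 + h))
-84*N(-19, 0) + b(o) = -84*0 + 3/(-8 + 0) = 0 + 3/(-8) = 0 + 3*(-1/8) = 0 - 3/8 = -3/8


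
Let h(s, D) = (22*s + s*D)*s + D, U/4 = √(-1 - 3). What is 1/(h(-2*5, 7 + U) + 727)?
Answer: 1817/6929410 - 202*I/3464705 ≈ 0.00026222 - 5.8302e-5*I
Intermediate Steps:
U = 8*I (U = 4*√(-1 - 3) = 4*√(-4) = 4*(2*I) = 8*I ≈ 8.0*I)
h(s, D) = D + s*(22*s + D*s) (h(s, D) = (22*s + D*s)*s + D = s*(22*s + D*s) + D = D + s*(22*s + D*s))
1/(h(-2*5, 7 + U) + 727) = 1/(((7 + 8*I) + 22*(-2*5)² + (7 + 8*I)*(-2*5)²) + 727) = 1/(((7 + 8*I) + 22*(-10)² + (7 + 8*I)*(-10)²) + 727) = 1/(((7 + 8*I) + 22*100 + (7 + 8*I)*100) + 727) = 1/(((7 + 8*I) + 2200 + (700 + 800*I)) + 727) = 1/((2907 + 808*I) + 727) = 1/(3634 + 808*I) = (3634 - 808*I)/13858820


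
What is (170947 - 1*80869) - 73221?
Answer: 16857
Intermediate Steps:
(170947 - 1*80869) - 73221 = (170947 - 80869) - 73221 = 90078 - 73221 = 16857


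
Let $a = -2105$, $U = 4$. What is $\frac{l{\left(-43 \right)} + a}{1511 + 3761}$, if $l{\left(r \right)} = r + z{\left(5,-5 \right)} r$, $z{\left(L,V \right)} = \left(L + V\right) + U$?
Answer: $- \frac{290}{659} \approx -0.44006$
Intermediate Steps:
$z{\left(L,V \right)} = 4 + L + V$ ($z{\left(L,V \right)} = \left(L + V\right) + 4 = 4 + L + V$)
$l{\left(r \right)} = 5 r$ ($l{\left(r \right)} = r + \left(4 + 5 - 5\right) r = r + 4 r = 5 r$)
$\frac{l{\left(-43 \right)} + a}{1511 + 3761} = \frac{5 \left(-43\right) - 2105}{1511 + 3761} = \frac{-215 - 2105}{5272} = \left(-2320\right) \frac{1}{5272} = - \frac{290}{659}$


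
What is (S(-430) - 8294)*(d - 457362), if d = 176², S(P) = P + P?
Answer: 3903137444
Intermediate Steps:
S(P) = 2*P
d = 30976
(S(-430) - 8294)*(d - 457362) = (2*(-430) - 8294)*(30976 - 457362) = (-860 - 8294)*(-426386) = -9154*(-426386) = 3903137444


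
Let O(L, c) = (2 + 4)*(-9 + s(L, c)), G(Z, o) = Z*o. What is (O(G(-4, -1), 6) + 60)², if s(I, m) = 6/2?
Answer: 576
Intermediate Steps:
s(I, m) = 3 (s(I, m) = 6*(½) = 3)
O(L, c) = -36 (O(L, c) = (2 + 4)*(-9 + 3) = 6*(-6) = -36)
(O(G(-4, -1), 6) + 60)² = (-36 + 60)² = 24² = 576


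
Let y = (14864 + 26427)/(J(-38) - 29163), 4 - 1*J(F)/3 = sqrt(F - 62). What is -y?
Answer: 133741549/94420189 - 412910*I/283260567 ≈ 1.4165 - 0.0014577*I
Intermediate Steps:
J(F) = 12 - 3*sqrt(-62 + F) (J(F) = 12 - 3*sqrt(F - 62) = 12 - 3*sqrt(-62 + F))
y = 41291*(-29151 + 30*I)/849781701 (y = (14864 + 26427)/((12 - 3*sqrt(-62 - 38)) - 29163) = 41291/((12 - 30*I) - 29163) = 41291/(-29151 - 30*I) = 41291*((-29151 + 30*I)/849781701) = 41291*(-29151 + 30*I)/849781701 ≈ -1.4165 + 0.0014577*I)
-y = -(-133741549/94420189 + 412910*I/283260567) = 133741549/94420189 - 412910*I/283260567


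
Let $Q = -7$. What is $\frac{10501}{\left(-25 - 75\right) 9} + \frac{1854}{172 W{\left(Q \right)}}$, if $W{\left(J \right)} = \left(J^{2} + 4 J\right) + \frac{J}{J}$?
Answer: $- \frac{2379199}{212850} \approx -11.178$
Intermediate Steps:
$W{\left(J \right)} = 1 + J^{2} + 4 J$ ($W{\left(J \right)} = \left(J^{2} + 4 J\right) + 1 = 1 + J^{2} + 4 J$)
$\frac{10501}{\left(-25 - 75\right) 9} + \frac{1854}{172 W{\left(Q \right)}} = \frac{10501}{\left(-25 - 75\right) 9} + \frac{1854}{172 \left(1 + \left(-7\right)^{2} + 4 \left(-7\right)\right)} = \frac{10501}{\left(-100\right) 9} + \frac{1854}{172 \left(1 + 49 - 28\right)} = \frac{10501}{-900} + \frac{1854}{172 \cdot 22} = 10501 \left(- \frac{1}{900}\right) + \frac{1854}{3784} = - \frac{10501}{900} + 1854 \cdot \frac{1}{3784} = - \frac{10501}{900} + \frac{927}{1892} = - \frac{2379199}{212850}$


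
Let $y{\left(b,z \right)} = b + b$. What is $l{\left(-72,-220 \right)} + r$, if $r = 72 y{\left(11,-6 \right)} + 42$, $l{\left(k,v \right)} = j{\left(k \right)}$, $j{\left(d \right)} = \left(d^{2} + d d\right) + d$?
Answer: $11922$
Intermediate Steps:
$y{\left(b,z \right)} = 2 b$
$j{\left(d \right)} = d + 2 d^{2}$ ($j{\left(d \right)} = \left(d^{2} + d^{2}\right) + d = 2 d^{2} + d = d + 2 d^{2}$)
$l{\left(k,v \right)} = k \left(1 + 2 k\right)$
$r = 1626$ ($r = 72 \cdot 2 \cdot 11 + 42 = 72 \cdot 22 + 42 = 1584 + 42 = 1626$)
$l{\left(-72,-220 \right)} + r = - 72 \left(1 + 2 \left(-72\right)\right) + 1626 = - 72 \left(1 - 144\right) + 1626 = \left(-72\right) \left(-143\right) + 1626 = 10296 + 1626 = 11922$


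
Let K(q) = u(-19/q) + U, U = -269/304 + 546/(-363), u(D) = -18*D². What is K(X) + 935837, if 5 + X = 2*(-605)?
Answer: 5646353981234227/6033495600 ≈ 9.3584e+5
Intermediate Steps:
X = -1215 (X = -5 + 2*(-605) = -5 - 1210 = -1215)
U = -87877/36784 (U = -269*1/304 + 546*(-1/363) = -269/304 - 182/121 = -87877/36784 ≈ -2.3890)
K(q) = -87877/36784 - 6498/q² (K(q) = -18*361/q² - 87877/36784 = -6498/q² - 87877/36784 = -87877/36784 - 6498/q²)
K(X) + 935837 = (-87877/36784 - 6498/(-1215)²) + 935837 = (-87877/36784 - 6498*1/1476225) + 935837 = (-87877/36784 - 722/164025) + 935837 = -14440582973/6033495600 + 935837 = 5646353981234227/6033495600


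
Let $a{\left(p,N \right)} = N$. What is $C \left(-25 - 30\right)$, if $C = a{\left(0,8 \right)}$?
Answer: $-440$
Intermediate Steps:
$C = 8$
$C \left(-25 - 30\right) = 8 \left(-25 - 30\right) = 8 \left(-55\right) = -440$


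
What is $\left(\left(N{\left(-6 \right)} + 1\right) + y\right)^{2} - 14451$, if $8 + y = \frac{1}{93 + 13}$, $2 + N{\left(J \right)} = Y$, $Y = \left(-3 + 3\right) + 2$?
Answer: $- \frac{161822355}{11236} \approx -14402.0$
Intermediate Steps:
$Y = 2$ ($Y = 0 + 2 = 2$)
$N{\left(J \right)} = 0$ ($N{\left(J \right)} = -2 + 2 = 0$)
$y = - \frac{847}{106}$ ($y = -8 + \frac{1}{93 + 13} = -8 + \frac{1}{106} = - \frac{847}{106} \approx -7.9906$)
$\left(\left(N{\left(-6 \right)} + 1\right) + y\right)^{2} - 14451 = \left(\left(0 + 1\right) - \frac{847}{106}\right)^{2} - 14451 = \left(1 - \frac{847}{106}\right)^{2} - 14451 = \left(- \frac{741}{106}\right)^{2} - 14451 = \frac{549081}{11236} - 14451 = - \frac{161822355}{11236}$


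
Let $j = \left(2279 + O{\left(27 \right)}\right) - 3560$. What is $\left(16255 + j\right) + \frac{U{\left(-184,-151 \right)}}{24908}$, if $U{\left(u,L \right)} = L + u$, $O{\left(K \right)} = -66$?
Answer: $\frac{371328129}{24908} \approx 14908.0$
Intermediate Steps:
$j = -1347$ ($j = \left(2279 - 66\right) - 3560 = 2213 - 3560 = -1347$)
$\left(16255 + j\right) + \frac{U{\left(-184,-151 \right)}}{24908} = \left(16255 - 1347\right) + \frac{-151 - 184}{24908} = 14908 - \frac{335}{24908} = \frac{371328129}{24908}$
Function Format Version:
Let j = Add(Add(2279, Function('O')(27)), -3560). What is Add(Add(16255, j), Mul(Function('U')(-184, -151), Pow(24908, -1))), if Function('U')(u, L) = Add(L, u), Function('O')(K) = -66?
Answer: Rational(371328129, 24908) ≈ 14908.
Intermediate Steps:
j = -1347 (j = Add(Add(2279, -66), -3560) = Add(2213, -3560) = -1347)
Add(Add(16255, j), Mul(Function('U')(-184, -151), Pow(24908, -1))) = Add(Add(16255, -1347), Mul(Add(-151, -184), Pow(24908, -1))) = Add(14908, Mul(-335, Rational(1, 24908))) = Add(14908, Rational(-335, 24908)) = Rational(371328129, 24908)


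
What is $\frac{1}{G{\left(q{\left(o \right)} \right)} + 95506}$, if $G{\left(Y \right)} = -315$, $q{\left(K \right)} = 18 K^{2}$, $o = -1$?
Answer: $\frac{1}{95191} \approx 1.0505 \cdot 10^{-5}$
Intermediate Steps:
$\frac{1}{G{\left(q{\left(o \right)} \right)} + 95506} = \frac{1}{-315 + 95506} = \frac{1}{95191}$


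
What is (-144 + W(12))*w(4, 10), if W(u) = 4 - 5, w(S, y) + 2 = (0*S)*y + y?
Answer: -1160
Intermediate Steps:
w(S, y) = -2 + y (w(S, y) = -2 + ((0*S)*y + y) = -2 + (0*y + y) = -2 + (0 + y) = -2 + y)
W(u) = -1
(-144 + W(12))*w(4, 10) = (-144 - 1)*(-2 + 10) = -145*8 = -1160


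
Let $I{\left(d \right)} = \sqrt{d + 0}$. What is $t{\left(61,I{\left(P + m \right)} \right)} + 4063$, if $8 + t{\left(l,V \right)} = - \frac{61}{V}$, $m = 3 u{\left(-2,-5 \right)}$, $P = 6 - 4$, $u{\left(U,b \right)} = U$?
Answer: $4055 + \frac{61 i}{2} \approx 4055.0 + 30.5 i$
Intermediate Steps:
$P = 2$ ($P = 6 - 4 = 2$)
$m = -6$ ($m = 3 \left(-2\right) = -6$)
$I{\left(d \right)} = \sqrt{d}$
$t{\left(l,V \right)} = -8 - \frac{61}{V}$
$t{\left(61,I{\left(P + m \right)} \right)} + 4063 = \left(-8 - \frac{61}{\sqrt{2 - 6}}\right) + 4063 = \left(-8 - \frac{61}{\sqrt{-4}}\right) + 4063 = \left(-8 - \frac{61}{2 i}\right) + 4063 = \left(-8 - 61 \left(- \frac{i}{2}\right)\right) + 4063 = \left(-8 + \frac{61 i}{2}\right) + 4063 = 4055 + \frac{61 i}{2}$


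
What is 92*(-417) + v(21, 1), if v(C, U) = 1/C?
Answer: -805643/21 ≈ -38364.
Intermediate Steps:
92*(-417) + v(21, 1) = 92*(-417) + 1/21 = -38364 + 1/21 = -805643/21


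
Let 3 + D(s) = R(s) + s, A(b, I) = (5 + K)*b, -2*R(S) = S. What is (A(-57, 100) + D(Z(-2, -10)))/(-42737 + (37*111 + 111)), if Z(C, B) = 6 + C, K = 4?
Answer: 514/38519 ≈ 0.013344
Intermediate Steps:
R(S) = -S/2
A(b, I) = 9*b (A(b, I) = (5 + 4)*b = 9*b)
D(s) = -3 + s/2 (D(s) = -3 + (-s/2 + s) = -3 + s/2)
(A(-57, 100) + D(Z(-2, -10)))/(-42737 + (37*111 + 111)) = (9*(-57) + (-3 + (6 - 2)/2))/(-42737 + (37*111 + 111)) = (-513 + (-3 + (1/2)*4))/(-42737 + (4107 + 111)) = (-513 + (-3 + 2))/(-42737 + 4218) = (-513 - 1)/(-38519) = -514*(-1/38519) = 514/38519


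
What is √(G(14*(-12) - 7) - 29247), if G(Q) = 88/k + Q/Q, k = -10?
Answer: I*√731370/5 ≈ 171.04*I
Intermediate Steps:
G(Q) = -39/5 (G(Q) = 88/(-10) + Q/Q = 88*(-⅒) + 1 = -44/5 + 1 = -39/5)
√(G(14*(-12) - 7) - 29247) = √(-39/5 - 29247) = √(-146274/5) = I*√731370/5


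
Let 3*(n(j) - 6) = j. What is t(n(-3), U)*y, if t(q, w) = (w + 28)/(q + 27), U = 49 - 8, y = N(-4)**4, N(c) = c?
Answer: 552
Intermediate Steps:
n(j) = 6 + j/3
y = 256 (y = (-4)**4 = 256)
U = 41
t(q, w) = (28 + w)/(27 + q)
t(n(-3), U)*y = ((28 + 41)/(27 + (6 + (1/3)*(-3))))*256 = (69/(27 + (6 - 1)))*256 = (69/(27 + 5))*256 = (69/32)*256 = 552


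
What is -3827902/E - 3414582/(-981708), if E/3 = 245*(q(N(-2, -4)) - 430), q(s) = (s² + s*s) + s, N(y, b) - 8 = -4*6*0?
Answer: 53520702869/2525443830 ≈ 21.193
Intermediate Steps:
N(y, b) = 8 (N(y, b) = 8 - 4*6*0 = 8 - 24*0 = 8 + 0 = 8)
q(s) = s + 2*s² (q(s) = (s² + s²) + s = 2*s² + s = s + 2*s²)
E = -216090 (E = 3*(245*(8*(1 + 2*8) - 430)) = 3*(245*(8*(1 + 16) - 430)) = 3*(245*(8*17 - 430)) = 3*(245*(136 - 430)) = 3*(245*(-294)) = 3*(-72030) = -216090)
-3827902/E - 3414582/(-981708) = -3827902/(-216090) - 3414582/(-981708) = -3827902*(-1/216090) - 3414582*(-1/981708) = 1913951/108045 + 569097/163618 = 53520702869/2525443830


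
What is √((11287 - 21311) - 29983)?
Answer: I*√40007 ≈ 200.02*I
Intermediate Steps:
√((11287 - 21311) - 29983) = √(-10024 - 29983) = √(-40007) = I*√40007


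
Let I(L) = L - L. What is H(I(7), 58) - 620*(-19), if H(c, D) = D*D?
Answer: 15144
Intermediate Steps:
I(L) = 0
H(c, D) = D**2
H(I(7), 58) - 620*(-19) = 58**2 - 620*(-19) = 3364 - 1*(-11780) = 3364 + 11780 = 15144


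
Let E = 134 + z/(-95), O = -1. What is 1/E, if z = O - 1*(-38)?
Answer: 95/12693 ≈ 0.0074844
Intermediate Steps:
z = 37 (z = -1 - 1*(-38) = -1 + 38 = 37)
E = 12693/95 (E = 134 + 37/(-95) = 134 + 37*(-1/95) = 134 - 37/95 = 12693/95 ≈ 133.61)
1/E = 1/(12693/95) = 95/12693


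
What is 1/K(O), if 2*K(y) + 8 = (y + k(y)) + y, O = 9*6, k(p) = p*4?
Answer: 1/158 ≈ 0.0063291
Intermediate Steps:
k(p) = 4*p
O = 54
K(y) = -4 + 3*y (K(y) = -4 + ((y + 4*y) + y)/2 = -4 + (5*y + y)/2 = -4 + (6*y)/2 = -4 + 3*y)
1/K(O) = 1/(-4 + 3*54) = 1/(-4 + 162) = 1/158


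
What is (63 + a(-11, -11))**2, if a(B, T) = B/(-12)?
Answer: 588289/144 ≈ 4085.3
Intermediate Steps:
a(B, T) = -B/12 (a(B, T) = B*(-1/12) = -B/12)
(63 + a(-11, -11))**2 = (63 - 1/12*(-11))**2 = (63 + 11/12)**2 = (767/12)**2 = 588289/144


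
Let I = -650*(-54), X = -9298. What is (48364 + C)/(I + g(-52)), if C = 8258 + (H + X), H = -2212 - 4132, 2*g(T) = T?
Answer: 20490/17537 ≈ 1.1684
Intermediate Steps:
g(T) = T/2
H = -6344
I = 35100
C = -7384 (C = 8258 + (-6344 - 9298) = 8258 - 15642 = -7384)
(48364 + C)/(I + g(-52)) = (48364 - 7384)/(35100 + (½)*(-52)) = 40980/(35100 - 26) = 40980/35074 = 40980*(1/35074) = 20490/17537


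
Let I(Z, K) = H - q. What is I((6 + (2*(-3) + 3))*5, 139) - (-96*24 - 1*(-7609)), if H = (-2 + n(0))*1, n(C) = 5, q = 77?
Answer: -5379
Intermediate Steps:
H = 3 (H = (-2 + 5)*1 = 3*1 = 3)
I(Z, K) = -74 (I(Z, K) = 3 - 1*77 = 3 - 77 = -74)
I((6 + (2*(-3) + 3))*5, 139) - (-96*24 - 1*(-7609)) = -74 - (-96*24 - 1*(-7609)) = -74 - (-2304 + 7609) = -74 - 1*5305 = -74 - 5305 = -5379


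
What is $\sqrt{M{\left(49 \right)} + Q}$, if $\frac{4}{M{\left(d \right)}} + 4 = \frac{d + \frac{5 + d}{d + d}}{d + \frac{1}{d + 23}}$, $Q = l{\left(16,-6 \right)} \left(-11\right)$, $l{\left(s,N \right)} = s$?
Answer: $\frac{i \sqrt{2961022156521}}{129217} \approx 13.317 i$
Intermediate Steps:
$Q = -176$ ($Q = 16 \left(-11\right) = -176$)
$M{\left(d \right)} = \frac{4}{-4 + \frac{d + \frac{5 + d}{2 d}}{d + \frac{1}{23 + d}}}$ ($M{\left(d \right)} = \frac{4}{-4 + \frac{d + \frac{5 + d}{d + d}}{d + \frac{1}{d + 23}}} = \frac{4}{-4 + \frac{d + \frac{5 + d}{2 d}}{d + \frac{1}{23 + d}}}$)
$\sqrt{M{\left(49 \right)} + Q} = \sqrt{\left(-8\right) 49 \frac{1}{-115 - 980 + 6 \cdot 49^{3} + 137 \cdot 49^{2}} \left(1 + 49^{2} + 23 \cdot 49\right) - 176} = \sqrt{\left(-8\right) 49 \frac{1}{-115 - 980 + 6 \cdot 117649 + 137 \cdot 2401} \left(1 + 2401 + 1127\right) - 176} = \sqrt{\left(-8\right) 49 \frac{1}{-115 - 980 + 705894 + 328937} \cdot 3529 - 176} = \sqrt{\left(-8\right) 49 \cdot \frac{1}{1033736} \cdot 3529 - 176} = \sqrt{- \frac{172921}{129217} - 176} = \sqrt{- \frac{22915113}{129217}} = \frac{i \sqrt{2961022156521}}{129217}$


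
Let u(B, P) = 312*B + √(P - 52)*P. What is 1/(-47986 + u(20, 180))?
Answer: -20873/869290658 - 360*√2/434645329 ≈ -2.5183e-5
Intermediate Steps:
u(B, P) = 312*B + P*√(-52 + P) (u(B, P) = 312*B + √(-52 + P)*P = 312*B + P*√(-52 + P))
1/(-47986 + u(20, 180)) = 1/(-47986 + (312*20 + 180*√(-52 + 180))) = 1/(-47986 + (6240 + 180*√128)) = 1/(-47986 + (6240 + 180*(8*√2))) = 1/(-47986 + (6240 + 1440*√2)) = 1/(-41746 + 1440*√2)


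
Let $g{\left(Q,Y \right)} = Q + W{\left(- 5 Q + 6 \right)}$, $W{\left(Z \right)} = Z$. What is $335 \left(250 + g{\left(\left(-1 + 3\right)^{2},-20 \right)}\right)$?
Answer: $80400$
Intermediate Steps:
$g{\left(Q,Y \right)} = 6 - 4 Q$ ($g{\left(Q,Y \right)} = Q - \left(-6 + 5 Q\right) = 6 - 4 Q$)
$335 \left(250 + g{\left(\left(-1 + 3\right)^{2},-20 \right)}\right) = 335 \left(250 + \left(6 - 4 \left(-1 + 3\right)^{2}\right)\right) = 335 \left(250 + \left(6 - 4 \cdot 2^{2}\right)\right) = 335 \left(250 + \left(6 - 16\right)\right) = 335 \left(250 - 10\right) = 335 \cdot 240 = 80400$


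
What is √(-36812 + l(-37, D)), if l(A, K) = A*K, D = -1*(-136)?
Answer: 2*I*√10461 ≈ 204.56*I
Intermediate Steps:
D = 136
√(-36812 + l(-37, D)) = √(-36812 - 37*136) = √(-36812 - 5032) = √(-41844) = 2*I*√10461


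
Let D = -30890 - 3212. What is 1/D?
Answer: -1/34102 ≈ -2.9324e-5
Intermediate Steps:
D = -34102
1/D = 1/(-34102) = -1/34102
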